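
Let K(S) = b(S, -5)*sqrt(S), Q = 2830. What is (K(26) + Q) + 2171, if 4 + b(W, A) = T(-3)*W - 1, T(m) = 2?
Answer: 5001 + 47*sqrt(26) ≈ 5240.7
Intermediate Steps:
b(W, A) = -5 + 2*W (b(W, A) = -4 + (2*W - 1) = -4 + (-1 + 2*W) = -5 + 2*W)
K(S) = sqrt(S)*(-5 + 2*S) (K(S) = (-5 + 2*S)*sqrt(S) = sqrt(S)*(-5 + 2*S))
(K(26) + Q) + 2171 = (sqrt(26)*(-5 + 2*26) + 2830) + 2171 = (sqrt(26)*(-5 + 52) + 2830) + 2171 = (sqrt(26)*47 + 2830) + 2171 = (47*sqrt(26) + 2830) + 2171 = (2830 + 47*sqrt(26)) + 2171 = 5001 + 47*sqrt(26)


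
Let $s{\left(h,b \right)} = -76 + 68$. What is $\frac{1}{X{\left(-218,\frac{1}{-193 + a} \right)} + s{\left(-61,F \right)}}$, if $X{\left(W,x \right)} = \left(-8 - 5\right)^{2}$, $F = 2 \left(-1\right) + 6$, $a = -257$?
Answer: $\frac{1}{161} \approx 0.0062112$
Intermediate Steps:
$F = 4$ ($F = -2 + 6 = 4$)
$s{\left(h,b \right)} = -8$
$X{\left(W,x \right)} = 169$ ($X{\left(W,x \right)} = \left(-13\right)^{2} = 169$)
$\frac{1}{X{\left(-218,\frac{1}{-193 + a} \right)} + s{\left(-61,F \right)}} = \frac{1}{169 - 8} = \frac{1}{161}$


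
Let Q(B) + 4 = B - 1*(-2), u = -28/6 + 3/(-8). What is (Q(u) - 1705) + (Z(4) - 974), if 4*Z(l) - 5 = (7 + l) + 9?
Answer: -64315/24 ≈ -2679.8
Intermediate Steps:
u = -121/24 (u = -28*⅙ + 3*(-⅛) = -14/3 - 3/8 = -121/24 ≈ -5.0417)
Z(l) = 21/4 + l/4 (Z(l) = 5/4 + ((7 + l) + 9)/4 = 5/4 + (16 + l)/4 = 5/4 + (4 + l/4) = 21/4 + l/4)
Q(B) = -2 + B (Q(B) = -4 + (B - 1*(-2)) = -4 + (B + 2) = -4 + (2 + B) = -2 + B)
(Q(u) - 1705) + (Z(4) - 974) = ((-2 - 121/24) - 1705) + ((21/4 + (¼)*4) - 974) = (-169/24 - 1705) + ((21/4 + 1) - 974) = -41089/24 + (25/4 - 974) = -41089/24 - 3871/4 = -64315/24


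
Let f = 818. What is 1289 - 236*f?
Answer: -191759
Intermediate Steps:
1289 - 236*f = 1289 - 236*818 = 1289 - 193048 = -191759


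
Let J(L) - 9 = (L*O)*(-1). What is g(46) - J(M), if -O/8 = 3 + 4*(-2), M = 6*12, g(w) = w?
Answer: 2917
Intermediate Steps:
M = 72
O = 40 (O = -8*(3 + 4*(-2)) = -8*(3 - 8) = -8*(-5) = 40)
J(L) = 9 - 40*L (J(L) = 9 + (L*40)*(-1) = 9 + (40*L)*(-1) = 9 - 40*L)
g(46) - J(M) = 46 - (9 - 40*72) = 46 - (9 - 2880) = 46 - 1*(-2871) = 46 + 2871 = 2917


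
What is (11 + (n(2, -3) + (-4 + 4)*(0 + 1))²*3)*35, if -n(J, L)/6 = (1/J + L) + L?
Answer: 114730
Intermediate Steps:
n(J, L) = -12*L - 6/J (n(J, L) = -6*((1/J + L) + L) = -6*((L + 1/J) + L) = -6*(1/J + 2*L) = -12*L - 6/J)
(11 + (n(2, -3) + (-4 + 4)*(0 + 1))²*3)*35 = (11 + ((-12*(-3) - 6/2) + (-4 + 4)*(0 + 1))²*3)*35 = (11 + ((36 - 6*½) + 0*1)²*3)*35 = (11 + ((36 - 3) + 0)²*3)*35 = (11 + (33 + 0)²*3)*35 = (11 + 33²*3)*35 = (11 + 1089*3)*35 = (11 + 3267)*35 = 3278*35 = 114730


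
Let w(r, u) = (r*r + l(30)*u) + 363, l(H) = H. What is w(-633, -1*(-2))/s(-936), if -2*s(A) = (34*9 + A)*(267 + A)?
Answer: -14856/7805 ≈ -1.9034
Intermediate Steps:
s(A) = -(267 + A)*(306 + A)/2 (s(A) = -(34*9 + A)*(267 + A)/2 = -(306 + A)*(267 + A)/2 = -(267 + A)*(306 + A)/2)
w(r, u) = 363 + r² + 30*u (w(r, u) = (r*r + 30*u) + 363 = (r² + 30*u) + 363 = 363 + r² + 30*u)
w(-633, -1*(-2))/s(-936) = (363 + (-633)² + 30*(-1*(-2)))/(-40851 - 573/2*(-936) - ½*(-936)²) = (363 + 400689 + 30*2)/(-40851 + 268164 - ½*876096) = (363 + 400689 + 60)/(-40851 + 268164 - 438048) = 401112/(-210735) = 401112*(-1/210735) = -14856/7805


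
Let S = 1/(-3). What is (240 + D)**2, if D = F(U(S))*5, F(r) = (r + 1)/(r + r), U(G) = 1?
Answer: 60025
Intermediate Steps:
S = -1/3 ≈ -0.33333
F(r) = (1 + r)/(2*r) (F(r) = (1 + r)/((2*r)) = (1 + r)*(1/(2*r)) = (1 + r)/(2*r))
D = 5 (D = ((1/2)*(1 + 1)/1)*5 = ((1/2)*1*2)*5 = 1*5 = 5)
(240 + D)**2 = (240 + 5)**2 = 245**2 = 60025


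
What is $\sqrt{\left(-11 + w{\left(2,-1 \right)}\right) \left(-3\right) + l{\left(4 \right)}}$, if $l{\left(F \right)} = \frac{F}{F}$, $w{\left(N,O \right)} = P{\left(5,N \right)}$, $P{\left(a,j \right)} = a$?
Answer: $\sqrt{19} \approx 4.3589$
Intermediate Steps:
$w{\left(N,O \right)} = 5$
$l{\left(F \right)} = 1$
$\sqrt{\left(-11 + w{\left(2,-1 \right)}\right) \left(-3\right) + l{\left(4 \right)}} = \sqrt{\left(-11 + 5\right) \left(-3\right) + 1} = \sqrt{\left(-6\right) \left(-3\right) + 1} = \sqrt{18 + 1} = \sqrt{19}$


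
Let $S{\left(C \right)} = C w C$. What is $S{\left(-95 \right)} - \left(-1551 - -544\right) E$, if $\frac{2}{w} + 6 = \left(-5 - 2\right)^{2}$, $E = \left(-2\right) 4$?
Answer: $- \frac{328358}{43} \approx -7636.2$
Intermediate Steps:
$E = -8$
$w = \frac{2}{43}$ ($w = \frac{2}{-6 + \left(-5 - 2\right)^{2}} = \frac{2}{-6 + \left(-7\right)^{2}} = \frac{2}{-6 + 49} = \frac{2}{43} \approx 0.046512$)
$S{\left(C \right)} = \frac{2 C^{2}}{43}$ ($S{\left(C \right)} = C \frac{2 C}{43} = \frac{2 C^{2}}{43}$)
$S{\left(-95 \right)} - \left(-1551 - -544\right) E = \frac{2 \left(-95\right)^{2}}{43} - \left(-1551 - -544\right) \left(-8\right) = \frac{2}{43} \cdot 9025 - \left(-1551 + 544\right) \left(-8\right) = \frac{18050}{43} - \left(-1007\right) \left(-8\right) = \frac{18050}{43} - 8056 = - \frac{328358}{43}$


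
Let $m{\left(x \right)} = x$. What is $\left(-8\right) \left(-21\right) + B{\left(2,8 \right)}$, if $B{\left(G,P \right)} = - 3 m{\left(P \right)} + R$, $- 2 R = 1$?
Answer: $\frac{287}{2} \approx 143.5$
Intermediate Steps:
$R = - \frac{1}{2}$ ($R = \left(- \frac{1}{2}\right) 1 = - \frac{1}{2} \approx -0.5$)
$B{\left(G,P \right)} = - \frac{1}{2} - 3 P$ ($B{\left(G,P \right)} = - 3 P - \frac{1}{2} = - \frac{1}{2} - 3 P$)
$\left(-8\right) \left(-21\right) + B{\left(2,8 \right)} = \left(-8\right) \left(-21\right) - \frac{49}{2} = 168 - \frac{49}{2} = \frac{287}{2}$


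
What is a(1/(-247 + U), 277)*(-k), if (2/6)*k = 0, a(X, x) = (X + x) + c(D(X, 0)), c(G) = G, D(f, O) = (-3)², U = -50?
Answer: 0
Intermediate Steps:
D(f, O) = 9
a(X, x) = 9 + X + x (a(X, x) = (X + x) + 9 = 9 + X + x)
k = 0 (k = 3*0 = 0)
a(1/(-247 + U), 277)*(-k) = (9 + 1/(-247 - 50) + 277)*(-1*0) = (9 + 1/(-297) + 277)*0 = (9 - 1/297 + 277)*0 = (84941/297)*0 = 0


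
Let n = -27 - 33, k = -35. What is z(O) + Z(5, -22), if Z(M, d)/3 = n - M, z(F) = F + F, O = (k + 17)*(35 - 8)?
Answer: -1167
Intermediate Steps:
n = -60
O = -486 (O = (-35 + 17)*(35 - 8) = -18*27 = -486)
z(F) = 2*F
Z(M, d) = -180 - 3*M (Z(M, d) = 3*(-60 - M) = -180 - 3*M)
z(O) + Z(5, -22) = 2*(-486) + (-180 - 3*5) = -972 + (-180 - 15) = -972 - 195 = -1167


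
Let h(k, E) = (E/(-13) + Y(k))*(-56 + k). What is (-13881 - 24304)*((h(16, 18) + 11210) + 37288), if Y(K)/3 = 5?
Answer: -23804299890/13 ≈ -1.8311e+9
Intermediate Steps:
Y(K) = 15 (Y(K) = 3*5 = 15)
h(k, E) = (-56 + k)*(15 - E/13) (h(k, E) = (E/(-13) + 15)*(-56 + k) = (E*(-1/13) + 15)*(-56 + k) = (-E/13 + 15)*(-56 + k) = (15 - E/13)*(-56 + k) = (-56 + k)*(15 - E/13))
(-13881 - 24304)*((h(16, 18) + 11210) + 37288) = (-13881 - 24304)*(((-840 + 15*16 + (56/13)*18 - 1/13*18*16) + 11210) + 37288) = -38185*(((-840 + 240 + 1008/13 - 288/13) + 11210) + 37288) = -38185*((-7080/13 + 11210) + 37288) = -38185*(138650/13 + 37288) = -38185*623394/13 = -23804299890/13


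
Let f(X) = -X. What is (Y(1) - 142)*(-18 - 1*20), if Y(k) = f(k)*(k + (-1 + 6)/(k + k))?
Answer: 5529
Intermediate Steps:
Y(k) = -k*(k + 5/(2*k)) (Y(k) = (-k)*(k + (-1 + 6)/(k + k)) = (-k)*(k + 5/((2*k))) = (-k)*(k + 5*(1/(2*k))) = (-k)*(k + 5/(2*k)) = -k*(k + 5/(2*k)))
(Y(1) - 142)*(-18 - 1*20) = ((-5/2 - 1*1²) - 142)*(-18 - 1*20) = ((-5/2 - 1*1) - 142)*(-18 - 20) = ((-5/2 - 1) - 142)*(-38) = (-7/2 - 142)*(-38) = -291/2*(-38) = 5529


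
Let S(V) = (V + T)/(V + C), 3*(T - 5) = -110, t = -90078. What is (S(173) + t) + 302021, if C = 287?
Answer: 73120441/345 ≈ 2.1194e+5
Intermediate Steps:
T = -95/3 (T = 5 + (1/3)*(-110) = 5 - 110/3 = -95/3 ≈ -31.667)
S(V) = (-95/3 + V)/(287 + V) (S(V) = (V - 95/3)/(V + 287) = (-95/3 + V)/(287 + V))
(S(173) + t) + 302021 = ((-95/3 + 173)/(287 + 173) - 90078) + 302021 = ((424/3)/460 - 90078) + 302021 = ((1/460)*(424/3) - 90078) + 302021 = (106/345 - 90078) + 302021 = -31076804/345 + 302021 = 73120441/345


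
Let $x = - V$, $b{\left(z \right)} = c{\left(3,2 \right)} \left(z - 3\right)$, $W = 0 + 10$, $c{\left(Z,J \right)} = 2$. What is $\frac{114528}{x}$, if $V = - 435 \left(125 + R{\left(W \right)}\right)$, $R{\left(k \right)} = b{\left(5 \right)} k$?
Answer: $\frac{38176}{23925} \approx 1.5957$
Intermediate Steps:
$W = 10$
$b{\left(z \right)} = -6 + 2 z$ ($b{\left(z \right)} = 2 \left(z - 3\right) = 2 \left(-3 + z\right) = -6 + 2 z$)
$R{\left(k \right)} = 4 k$ ($R{\left(k \right)} = \left(-6 + 2 \cdot 5\right) k = \left(-6 + 10\right) k = 4 k$)
$V = -71775$ ($V = - 435 \left(125 + 4 \cdot 10\right) = - 435 \left(125 + 40\right) = \left(-435\right) 165 = -71775$)
$x = 71775$ ($x = \left(-1\right) \left(-71775\right) = 71775$)
$\frac{114528}{x} = \frac{114528}{71775} = 114528 \cdot \frac{1}{71775} = \frac{38176}{23925}$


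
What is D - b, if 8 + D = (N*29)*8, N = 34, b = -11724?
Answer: 19604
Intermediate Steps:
D = 7880 (D = -8 + (34*29)*8 = -8 + 986*8 = -8 + 7888 = 7880)
D - b = 7880 - 1*(-11724) = 7880 + 11724 = 19604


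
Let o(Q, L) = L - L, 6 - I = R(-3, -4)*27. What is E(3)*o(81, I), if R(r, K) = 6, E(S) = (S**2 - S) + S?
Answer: 0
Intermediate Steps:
E(S) = S**2
I = -156 (I = 6 - 6*27 = 6 - 1*162 = 6 - 162 = -156)
o(Q, L) = 0
E(3)*o(81, I) = 3**2*0 = 9*0 = 0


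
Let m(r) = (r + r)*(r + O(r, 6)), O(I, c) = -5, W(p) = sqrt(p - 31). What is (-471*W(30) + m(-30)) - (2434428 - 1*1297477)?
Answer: -1134851 - 471*I ≈ -1.1349e+6 - 471.0*I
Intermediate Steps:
W(p) = sqrt(-31 + p)
m(r) = 2*r*(-5 + r) (m(r) = (r + r)*(r - 5) = (2*r)*(-5 + r) = 2*r*(-5 + r))
(-471*W(30) + m(-30)) - (2434428 - 1*1297477) = (-471*sqrt(-31 + 30) + 2*(-30)*(-5 - 30)) - (2434428 - 1*1297477) = (-471*I + 2*(-30)*(-35)) - (2434428 - 1297477) = (-471*I + 2100) - 1*1136951 = (2100 - 471*I) - 1136951 = -1134851 - 471*I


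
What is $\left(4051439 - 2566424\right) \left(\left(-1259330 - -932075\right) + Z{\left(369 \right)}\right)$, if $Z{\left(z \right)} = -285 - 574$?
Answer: $-487254211710$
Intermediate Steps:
$Z{\left(z \right)} = -859$ ($Z{\left(z \right)} = -285 - 574 = -859$)
$\left(4051439 - 2566424\right) \left(\left(-1259330 - -932075\right) + Z{\left(369 \right)}\right) = \left(4051439 - 2566424\right) \left(\left(-1259330 - -932075\right) - 859\right) = 1485015 \left(\left(-1259330 + 932075\right) - 859\right) = 1485015 \left(-327255 - 859\right) = 1485015 \left(-328114\right) = -487254211710$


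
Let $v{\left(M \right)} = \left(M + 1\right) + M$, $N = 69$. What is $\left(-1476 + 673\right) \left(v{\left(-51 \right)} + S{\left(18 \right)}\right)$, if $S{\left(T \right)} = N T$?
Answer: $-916223$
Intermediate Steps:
$v{\left(M \right)} = 1 + 2 M$ ($v{\left(M \right)} = \left(1 + M\right) + M = 1 + 2 M$)
$S{\left(T \right)} = 69 T$
$\left(-1476 + 673\right) \left(v{\left(-51 \right)} + S{\left(18 \right)}\right) = \left(-1476 + 673\right) \left(\left(1 + 2 \left(-51\right)\right) + 69 \cdot 18\right) = - 803 \left(\left(1 - 102\right) + 1242\right) = - 803 \left(-101 + 1242\right) = \left(-803\right) 1141 = -916223$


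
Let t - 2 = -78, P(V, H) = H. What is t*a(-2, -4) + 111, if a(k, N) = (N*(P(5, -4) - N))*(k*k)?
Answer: 111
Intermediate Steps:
a(k, N) = N*k**2*(-4 - N) (a(k, N) = (N*(-4 - N))*(k*k) = (N*(-4 - N))*k**2 = N*k**2*(-4 - N))
t = -76 (t = 2 - 78 = -76)
t*a(-2, -4) + 111 = -(-76)*(-4)*(-2)**2*(4 - 4) + 111 = -(-76)*(-4)*4*0 + 111 = -76*0 + 111 = 0 + 111 = 111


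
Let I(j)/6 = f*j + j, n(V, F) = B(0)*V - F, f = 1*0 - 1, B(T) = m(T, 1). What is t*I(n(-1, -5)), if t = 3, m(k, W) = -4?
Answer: 0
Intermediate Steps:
B(T) = -4
f = -1 (f = 0 - 1 = -1)
n(V, F) = -F - 4*V (n(V, F) = -4*V - F = -F - 4*V)
I(j) = 0 (I(j) = 6*(-j + j) = 6*0 = 0)
t*I(n(-1, -5)) = 3*0 = 0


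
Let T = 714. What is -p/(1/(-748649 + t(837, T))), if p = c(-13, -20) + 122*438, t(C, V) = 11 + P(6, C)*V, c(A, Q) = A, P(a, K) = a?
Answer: 39765623742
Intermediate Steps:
t(C, V) = 11 + 6*V
p = 53423 (p = -13 + 122*438 = -13 + 53436 = 53423)
-p/(1/(-748649 + t(837, T))) = -53423/(1/(-748649 + (11 + 6*714))) = -53423/(1/(-748649 + (11 + 4284))) = -53423/(1/(-748649 + 4295)) = -53423/(1/(-744354)) = -53423/(-1/744354) = -53423*(-744354) = -1*(-39765623742) = 39765623742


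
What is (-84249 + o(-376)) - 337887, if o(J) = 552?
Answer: -421584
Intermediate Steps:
(-84249 + o(-376)) - 337887 = (-84249 + 552) - 337887 = -83697 - 337887 = -421584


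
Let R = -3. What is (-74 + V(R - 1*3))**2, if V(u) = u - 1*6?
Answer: 7396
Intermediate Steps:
V(u) = -6 + u (V(u) = u - 6 = -6 + u)
(-74 + V(R - 1*3))**2 = (-74 + (-6 + (-3 - 1*3)))**2 = (-74 + (-6 + (-3 - 3)))**2 = (-74 + (-6 - 6))**2 = (-74 - 12)**2 = (-86)**2 = 7396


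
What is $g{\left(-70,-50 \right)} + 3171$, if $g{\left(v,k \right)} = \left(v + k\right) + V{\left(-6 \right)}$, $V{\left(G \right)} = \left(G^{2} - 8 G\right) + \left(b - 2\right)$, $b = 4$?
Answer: $3137$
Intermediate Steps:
$V{\left(G \right)} = 2 + G^{2} - 8 G$ ($V{\left(G \right)} = \left(G^{2} - 8 G\right) + \left(4 - 2\right) = \left(G^{2} - 8 G\right) + 2 = 2 + G^{2} - 8 G$)
$g{\left(v,k \right)} = 86 + k + v$ ($g{\left(v,k \right)} = \left(v + k\right) + \left(2 + \left(-6\right)^{2} - -48\right) = \left(k + v\right) + \left(2 + 36 + 48\right) = \left(k + v\right) + 86 = 86 + k + v$)
$g{\left(-70,-50 \right)} + 3171 = \left(86 - 50 - 70\right) + 3171 = -34 + 3171 = 3137$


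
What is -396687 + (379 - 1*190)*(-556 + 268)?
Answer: -451119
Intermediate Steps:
-396687 + (379 - 1*190)*(-556 + 268) = -396687 + (379 - 190)*(-288) = -396687 + 189*(-288) = -396687 - 54432 = -451119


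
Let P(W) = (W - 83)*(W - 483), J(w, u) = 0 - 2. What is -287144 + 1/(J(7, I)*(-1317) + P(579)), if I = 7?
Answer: -14428985999/50250 ≈ -2.8714e+5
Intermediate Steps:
J(w, u) = -2
P(W) = (-483 + W)*(-83 + W) (P(W) = (-83 + W)*(-483 + W) = (-483 + W)*(-83 + W))
-287144 + 1/(J(7, I)*(-1317) + P(579)) = -287144 + 1/(-2*(-1317) + (40089 + 579² - 566*579)) = -287144 + 1/(2634 + (40089 + 335241 - 327714)) = -287144 + 1/(2634 + 47616) = -287144 + 1/50250 = -14428985999/50250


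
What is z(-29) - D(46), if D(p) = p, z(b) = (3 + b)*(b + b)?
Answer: 1462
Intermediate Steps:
z(b) = 2*b*(3 + b) (z(b) = (3 + b)*(2*b) = 2*b*(3 + b))
z(-29) - D(46) = 2*(-29)*(3 - 29) - 1*46 = 2*(-29)*(-26) - 46 = 1508 - 46 = 1462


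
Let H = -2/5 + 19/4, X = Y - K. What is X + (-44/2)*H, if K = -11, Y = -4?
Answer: -887/10 ≈ -88.700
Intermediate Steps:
X = 7 (X = -4 - 1*(-11) = -4 + 11 = 7)
H = 87/20 (H = -2*⅕ + 19*(¼) = -⅖ + 19/4 = 87/20 ≈ 4.3500)
X + (-44/2)*H = 7 - 44/2*(87/20) = 7 - 44*½*(87/20) = 7 - 22*87/20 = 7 - 957/10 = -887/10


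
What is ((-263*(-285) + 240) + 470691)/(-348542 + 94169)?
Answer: -181962/84791 ≈ -2.1460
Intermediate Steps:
((-263*(-285) + 240) + 470691)/(-348542 + 94169) = ((74955 + 240) + 470691)/(-254373) = (75195 + 470691)*(-1/254373) = 545886*(-1/254373) = -181962/84791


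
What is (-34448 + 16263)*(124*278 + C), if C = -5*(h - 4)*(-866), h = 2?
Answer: -469391220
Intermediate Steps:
C = -8660 (C = -5*(2 - 4)*(-866) = -5*(-2)*(-866) = 10*(-866) = -8660)
(-34448 + 16263)*(124*278 + C) = (-34448 + 16263)*(124*278 - 8660) = -18185*(34472 - 8660) = -18185*25812 = -469391220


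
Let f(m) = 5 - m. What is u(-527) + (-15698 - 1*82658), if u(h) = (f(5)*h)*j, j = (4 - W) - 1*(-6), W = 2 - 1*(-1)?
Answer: -98356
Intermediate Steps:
W = 3 (W = 2 + 1 = 3)
j = 7 (j = (4 - 1*3) - 1*(-6) = (4 - 3) + 6 = 1 + 6 = 7)
u(h) = 0 (u(h) = ((5 - 1*5)*h)*7 = ((5 - 5)*h)*7 = (0*h)*7 = 0*7 = 0)
u(-527) + (-15698 - 1*82658) = 0 + (-15698 - 1*82658) = 0 + (-15698 - 82658) = 0 - 98356 = -98356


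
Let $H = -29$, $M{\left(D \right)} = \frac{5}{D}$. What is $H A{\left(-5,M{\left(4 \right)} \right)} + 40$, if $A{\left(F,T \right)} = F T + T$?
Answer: $185$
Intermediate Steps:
$A{\left(F,T \right)} = T + F T$
$H A{\left(-5,M{\left(4 \right)} \right)} + 40 = - 29 \cdot \frac{5}{4} \left(1 - 5\right) + 40 = - 29 \cdot 5 \cdot \frac{1}{4} \left(-4\right) + 40 = - 29 \cdot \frac{5}{4} \left(-4\right) + 40 = \left(-29\right) \left(-5\right) + 40 = 145 + 40 = 185$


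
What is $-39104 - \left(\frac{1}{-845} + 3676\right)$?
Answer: $- \frac{36149099}{845} \approx -42780.0$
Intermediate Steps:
$-39104 - \left(\frac{1}{-845} + 3676\right) = -39104 - \left(- \frac{1}{845} + 3676\right) = -39104 - \frac{3106219}{845} = - \frac{36149099}{845}$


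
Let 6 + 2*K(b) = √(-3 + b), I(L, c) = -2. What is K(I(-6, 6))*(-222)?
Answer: 666 - 111*I*√5 ≈ 666.0 - 248.2*I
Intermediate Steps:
K(b) = -3 + √(-3 + b)/2
K(I(-6, 6))*(-222) = (-3 + √(-3 - 2)/2)*(-222) = (-3 + √(-5)/2)*(-222) = (-3 + (I*√5)/2)*(-222) = (-3 + I*√5/2)*(-222) = 666 - 111*I*√5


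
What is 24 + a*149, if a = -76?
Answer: -11300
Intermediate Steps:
24 + a*149 = 24 - 76*149 = 24 - 11324 = -11300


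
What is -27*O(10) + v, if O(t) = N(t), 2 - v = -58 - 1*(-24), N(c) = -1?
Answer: 63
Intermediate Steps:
v = 36 (v = 2 - (-58 - 1*(-24)) = 2 - (-58 + 24) = 2 - 1*(-34) = 2 + 34 = 36)
O(t) = -1
-27*O(10) + v = -27*(-1) + 36 = 27 + 36 = 63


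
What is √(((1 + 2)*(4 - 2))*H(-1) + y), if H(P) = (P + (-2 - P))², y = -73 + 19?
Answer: I*√30 ≈ 5.4772*I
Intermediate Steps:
y = -54
H(P) = 4 (H(P) = (-2)² = 4)
√(((1 + 2)*(4 - 2))*H(-1) + y) = √(((1 + 2)*(4 - 2))*4 - 54) = √((3*2)*4 - 54) = √(6*4 - 54) = √(24 - 54) = √(-30) = I*√30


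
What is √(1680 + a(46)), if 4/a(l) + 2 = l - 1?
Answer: 2*√776623/43 ≈ 40.989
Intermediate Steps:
a(l) = 4/(-3 + l) (a(l) = 4/(-2 + (l - 1)) = 4/(-2 + (-1 + l)) = 4/(-3 + l))
√(1680 + a(46)) = √(1680 + 4/(-3 + 46)) = √(1680 + 4/43) = √(72244/43) = 2*√776623/43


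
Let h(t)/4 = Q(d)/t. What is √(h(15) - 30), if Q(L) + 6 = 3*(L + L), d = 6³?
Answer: √314 ≈ 17.720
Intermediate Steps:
d = 216
Q(L) = -6 + 6*L (Q(L) = -6 + 3*(L + L) = -6 + 3*(2*L) = -6 + 6*L)
h(t) = 5160/t (h(t) = 4*((-6 + 6*216)/t) = 4*((-6 + 1296)/t) = 4*(1290/t) = 5160/t)
√(h(15) - 30) = √(5160/15 - 30) = √(5160*(1/15) - 30) = √(344 - 30) = √314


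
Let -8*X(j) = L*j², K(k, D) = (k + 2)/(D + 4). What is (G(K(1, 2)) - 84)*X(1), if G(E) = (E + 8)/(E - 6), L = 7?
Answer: 6587/88 ≈ 74.852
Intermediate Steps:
K(k, D) = (2 + k)/(4 + D)
G(E) = (8 + E)/(-6 + E)
X(j) = -7*j²/8
(G(K(1, 2)) - 84)*X(1) = ((8 + (2 + 1)/(4 + 2))/(-6 + (2 + 1)/(4 + 2)) - 84)*(-7/8*1²) = ((8 + 3/6)/(-6 + 3/6) - 84)*(-7/8*1) = ((8 + (⅙)*3)/(-6 + (⅙)*3) - 84)*(-7/8) = ((8 + ½)/(-6 + ½) - 84)*(-7/8) = ((17/2)/(-11/2) - 84)*(-7/8) = (-2/11*17/2 - 84)*(-7/8) = (-17/11 - 84)*(-7/8) = -941/11*(-7/8) = 6587/88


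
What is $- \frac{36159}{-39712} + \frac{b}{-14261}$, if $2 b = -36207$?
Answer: $\frac{72622923}{33313696} \approx 2.18$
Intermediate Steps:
$b = - \frac{36207}{2}$ ($b = \frac{1}{2} \left(-36207\right) = - \frac{36207}{2} \approx -18104.0$)
$- \frac{36159}{-39712} + \frac{b}{-14261} = - \frac{36159}{-39712} - \frac{36207}{2 \left(-14261\right)} = \left(-36159\right) \left(- \frac{1}{39712}\right) - - \frac{36207}{28522} = \frac{2127}{2336} + \frac{36207}{28522} = \frac{72622923}{33313696}$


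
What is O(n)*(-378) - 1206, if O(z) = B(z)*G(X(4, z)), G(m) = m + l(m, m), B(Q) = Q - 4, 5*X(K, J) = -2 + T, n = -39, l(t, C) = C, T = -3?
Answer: -33714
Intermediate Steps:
X(K, J) = -1 (X(K, J) = (-2 - 3)/5 = (1/5)*(-5) = -1)
B(Q) = -4 + Q
G(m) = 2*m (G(m) = m + m = 2*m)
O(z) = 8 - 2*z (O(z) = (-4 + z)*(2*(-1)) = (-4 + z)*(-2) = 8 - 2*z)
O(n)*(-378) - 1206 = (8 - 2*(-39))*(-378) - 1206 = (8 + 78)*(-378) - 1206 = 86*(-378) - 1206 = -32508 - 1206 = -33714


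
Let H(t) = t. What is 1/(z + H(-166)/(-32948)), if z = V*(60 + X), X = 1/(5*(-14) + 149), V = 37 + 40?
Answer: 1301446/6013955575 ≈ 0.00021640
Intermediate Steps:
V = 77
X = 1/79 (X = 1/(-70 + 149) = 1/79 ≈ 0.012658)
z = 365057/79 (z = 77*(60 + 1/79) = 77*(4741/79) = 365057/79 ≈ 4621.0)
1/(z + H(-166)/(-32948)) = 1/(365057/79 - 166/(-32948)) = 1/(365057/79 - 166*(-1/32948)) = 1/(365057/79 + 83/16474) = 1/(6013955575/1301446) = 1301446/6013955575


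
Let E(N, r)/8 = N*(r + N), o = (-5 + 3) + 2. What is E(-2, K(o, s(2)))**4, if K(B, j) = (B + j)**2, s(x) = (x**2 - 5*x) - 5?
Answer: 13142191046656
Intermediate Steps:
o = 0 (o = -2 + 2 = 0)
s(x) = -5 + x**2 - 5*x
E(N, r) = 8*N*(N + r) (E(N, r) = 8*(N*(r + N)) = 8*(N*(N + r)) = 8*N*(N + r))
E(-2, K(o, s(2)))**4 = (8*(-2)*(-2 + (0 + (-5 + 2**2 - 5*2))**2))**4 = (8*(-2)*(-2 + (0 + (-5 + 4 - 10))**2))**4 = (8*(-2)*(-2 + (0 - 11)**2))**4 = (8*(-2)*(-2 + (-11)**2))**4 = (8*(-2)*(-2 + 121))**4 = (8*(-2)*119)**4 = (-1904)**4 = 13142191046656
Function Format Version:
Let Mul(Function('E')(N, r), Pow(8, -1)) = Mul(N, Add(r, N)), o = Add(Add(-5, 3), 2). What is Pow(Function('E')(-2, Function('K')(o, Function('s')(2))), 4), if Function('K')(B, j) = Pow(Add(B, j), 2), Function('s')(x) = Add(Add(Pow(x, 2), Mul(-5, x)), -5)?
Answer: 13142191046656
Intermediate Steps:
o = 0 (o = Add(-2, 2) = 0)
Function('s')(x) = Add(-5, Pow(x, 2), Mul(-5, x))
Function('E')(N, r) = Mul(8, N, Add(N, r)) (Function('E')(N, r) = Mul(8, Mul(N, Add(r, N))) = Mul(8, Mul(N, Add(N, r))) = Mul(8, N, Add(N, r)))
Pow(Function('E')(-2, Function('K')(o, Function('s')(2))), 4) = Pow(Mul(8, -2, Add(-2, Pow(Add(0, Add(-5, Pow(2, 2), Mul(-5, 2))), 2))), 4) = Pow(Mul(8, -2, Add(-2, Pow(Add(0, Add(-5, 4, -10)), 2))), 4) = Pow(Mul(8, -2, Add(-2, Pow(Add(0, -11), 2))), 4) = Pow(Mul(8, -2, Add(-2, Pow(-11, 2))), 4) = Pow(Mul(8, -2, Add(-2, 121)), 4) = Pow(Mul(8, -2, 119), 4) = Pow(-1904, 4) = 13142191046656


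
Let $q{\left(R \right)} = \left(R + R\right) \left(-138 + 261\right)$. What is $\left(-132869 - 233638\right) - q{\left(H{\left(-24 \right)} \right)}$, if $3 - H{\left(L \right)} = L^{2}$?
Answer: $-225549$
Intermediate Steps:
$H{\left(L \right)} = 3 - L^{2}$
$q{\left(R \right)} = 246 R$ ($q{\left(R \right)} = 2 R 123 = 246 R$)
$\left(-132869 - 233638\right) - q{\left(H{\left(-24 \right)} \right)} = \left(-132869 - 233638\right) - 246 \left(3 - \left(-24\right)^{2}\right) = \left(-132869 - 233638\right) - 246 \left(3 - 576\right) = -366507 - 246 \left(3 - 576\right) = -366507 - 246 \left(-573\right) = -366507 - -140958 = -366507 + 140958 = -225549$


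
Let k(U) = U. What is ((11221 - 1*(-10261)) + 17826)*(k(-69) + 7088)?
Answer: 275902852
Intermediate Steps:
((11221 - 1*(-10261)) + 17826)*(k(-69) + 7088) = ((11221 - 1*(-10261)) + 17826)*(-69 + 7088) = ((11221 + 10261) + 17826)*7019 = (21482 + 17826)*7019 = 39308*7019 = 275902852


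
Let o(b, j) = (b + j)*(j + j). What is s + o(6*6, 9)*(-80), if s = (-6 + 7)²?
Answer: -64799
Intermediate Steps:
o(b, j) = 2*j*(b + j) (o(b, j) = (b + j)*(2*j) = 2*j*(b + j))
s = 1 (s = 1² = 1)
s + o(6*6, 9)*(-80) = 1 + (2*9*(6*6 + 9))*(-80) = 1 + (2*9*(36 + 9))*(-80) = 1 + (2*9*45)*(-80) = 1 + 810*(-80) = 1 - 64800 = -64799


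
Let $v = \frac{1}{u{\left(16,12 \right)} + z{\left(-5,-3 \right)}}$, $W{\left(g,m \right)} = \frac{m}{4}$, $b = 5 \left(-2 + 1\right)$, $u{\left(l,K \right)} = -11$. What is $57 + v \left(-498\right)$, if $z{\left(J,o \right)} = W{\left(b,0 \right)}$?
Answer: $\frac{1125}{11} \approx 102.27$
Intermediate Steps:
$b = -5$ ($b = 5 \left(-1\right) = -5$)
$W{\left(g,m \right)} = \frac{m}{4}$ ($W{\left(g,m \right)} = m \frac{1}{4} = \frac{m}{4}$)
$z{\left(J,o \right)} = 0$ ($z{\left(J,o \right)} = \frac{1}{4} \cdot 0 = 0$)
$v = - \frac{1}{11}$ ($v = \frac{1}{-11 + 0} = \frac{1}{-11} = - \frac{1}{11} \approx -0.090909$)
$57 + v \left(-498\right) = 57 - - \frac{498}{11} = 57 + \frac{498}{11} = \frac{1125}{11}$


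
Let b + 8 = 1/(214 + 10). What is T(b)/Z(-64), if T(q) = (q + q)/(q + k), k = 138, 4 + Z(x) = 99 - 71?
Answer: -199/38828 ≈ -0.0051252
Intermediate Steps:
Z(x) = 24 (Z(x) = -4 + (99 - 71) = -4 + 28 = 24)
b = -1791/224 (b = -8 + 1/(214 + 10) = -8 + 1/224 = -1791/224 ≈ -7.9955)
T(q) = 2*q/(138 + q) (T(q) = (q + q)/(q + 138) = (2*q)/(138 + q) = 2*q/(138 + q))
T(b)/Z(-64) = (2*(-1791/224)/(138 - 1791/224))/24 = (2*(-1791/224)/(29121/224))*(1/24) = (2*(-1791/224)*(224/29121))*(1/24) = -1194/9707*1/24 = -199/38828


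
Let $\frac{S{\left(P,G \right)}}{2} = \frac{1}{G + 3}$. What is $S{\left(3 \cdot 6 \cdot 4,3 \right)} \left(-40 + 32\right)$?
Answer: $- \frac{8}{3} \approx -2.6667$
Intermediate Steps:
$S{\left(P,G \right)} = \frac{2}{3 + G}$ ($S{\left(P,G \right)} = \frac{2}{G + 3} = \frac{2}{3 + G}$)
$S{\left(3 \cdot 6 \cdot 4,3 \right)} \left(-40 + 32\right) = \frac{2}{3 + 3} \left(-40 + 32\right) = \frac{2}{6} \left(-8\right) = 2 \cdot \frac{1}{6} \left(-8\right) = \frac{1}{3} \left(-8\right) = - \frac{8}{3}$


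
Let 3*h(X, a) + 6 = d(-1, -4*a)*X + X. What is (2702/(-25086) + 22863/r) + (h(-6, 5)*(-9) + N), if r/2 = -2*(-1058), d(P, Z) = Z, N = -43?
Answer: -19200032015/53081976 ≈ -361.71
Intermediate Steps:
h(X, a) = -2 + X/3 - 4*X*a/3 (h(X, a) = -2 + ((-4*a)*X + X)/3 = -2 + (-4*X*a + X)/3 = -2 + (X - 4*X*a)/3 = -2 + (X/3 - 4*X*a/3) = -2 + X/3 - 4*X*a/3)
r = 4232 (r = 2*(-2*(-1058)) = 2*2116 = 4232)
(2702/(-25086) + 22863/r) + (h(-6, 5)*(-9) + N) = (2702/(-25086) + 22863/4232) + ((-2 + (⅓)*(-6) - 4/3*(-6)*5)*(-9) - 43) = (2702*(-1/25086) + 22863*(1/4232)) + ((-2 - 2 + 40)*(-9) - 43) = (-1351/12543 + 22863/4232) + (36*(-9) - 43) = 281053177/53081976 + (-324 - 43) = 281053177/53081976 - 367 = -19200032015/53081976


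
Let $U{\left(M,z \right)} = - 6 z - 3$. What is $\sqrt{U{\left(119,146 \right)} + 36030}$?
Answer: $\sqrt{35151} \approx 187.49$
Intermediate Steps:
$U{\left(M,z \right)} = -3 - 6 z$
$\sqrt{U{\left(119,146 \right)} + 36030} = \sqrt{\left(-3 - 876\right) + 36030} = \sqrt{-879 + 36030} = \sqrt{35151}$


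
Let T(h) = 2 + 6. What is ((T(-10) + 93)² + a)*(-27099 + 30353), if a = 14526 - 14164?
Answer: 34372002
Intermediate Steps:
T(h) = 8
a = 362
((T(-10) + 93)² + a)*(-27099 + 30353) = ((8 + 93)² + 362)*(-27099 + 30353) = (101² + 362)*3254 = (10201 + 362)*3254 = 10563*3254 = 34372002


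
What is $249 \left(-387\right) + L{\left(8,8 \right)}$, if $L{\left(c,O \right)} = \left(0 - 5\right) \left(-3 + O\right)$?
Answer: $-96388$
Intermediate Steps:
$L{\left(c,O \right)} = 15 - 5 O$ ($L{\left(c,O \right)} = - 5 \left(-3 + O\right) = 15 - 5 O$)
$249 \left(-387\right) + L{\left(8,8 \right)} = 249 \left(-387\right) + \left(15 - 40\right) = -96363 + \left(15 - 40\right) = -96363 - 25 = -96388$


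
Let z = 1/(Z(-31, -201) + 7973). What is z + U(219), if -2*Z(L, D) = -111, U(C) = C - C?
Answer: 2/16057 ≈ 0.00012456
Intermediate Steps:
U(C) = 0
Z(L, D) = 111/2 (Z(L, D) = -1/2*(-111) = 111/2)
z = 2/16057 (z = 1/(111/2 + 7973) = 1/(16057/2) = 2/16057 ≈ 0.00012456)
z + U(219) = 2/16057 + 0 = 2/16057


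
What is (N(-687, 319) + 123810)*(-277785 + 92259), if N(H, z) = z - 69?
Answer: -23016355560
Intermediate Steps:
N(H, z) = -69 + z
(N(-687, 319) + 123810)*(-277785 + 92259) = ((-69 + 319) + 123810)*(-277785 + 92259) = (250 + 123810)*(-185526) = 124060*(-185526) = -23016355560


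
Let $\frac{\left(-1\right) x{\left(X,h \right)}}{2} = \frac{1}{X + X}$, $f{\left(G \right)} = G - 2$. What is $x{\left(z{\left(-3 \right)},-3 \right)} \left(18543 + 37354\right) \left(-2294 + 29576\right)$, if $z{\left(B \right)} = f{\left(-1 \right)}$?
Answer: $508327318$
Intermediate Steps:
$f{\left(G \right)} = -2 + G$
$z{\left(B \right)} = -3$ ($z{\left(B \right)} = -2 - 1 = -3$)
$x{\left(X,h \right)} = - \frac{1}{X}$ ($x{\left(X,h \right)} = - \frac{2}{X + X} = - \frac{2}{2 X} = - 2 \frac{1}{2 X} = - \frac{1}{X}$)
$x{\left(z{\left(-3 \right)},-3 \right)} \left(18543 + 37354\right) \left(-2294 + 29576\right) = - \frac{1}{-3} \left(18543 + 37354\right) \left(-2294 + 29576\right) = \left(-1\right) \left(- \frac{1}{3}\right) 55897 \cdot 27282 = \frac{1}{3} \cdot 1524981954 = 508327318$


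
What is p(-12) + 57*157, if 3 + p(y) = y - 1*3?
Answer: 8931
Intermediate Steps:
p(y) = -6 + y (p(y) = -3 + (y - 1*3) = -3 + (y - 3) = -3 + (-3 + y) = -6 + y)
p(-12) + 57*157 = (-6 - 12) + 57*157 = -18 + 8949 = 8931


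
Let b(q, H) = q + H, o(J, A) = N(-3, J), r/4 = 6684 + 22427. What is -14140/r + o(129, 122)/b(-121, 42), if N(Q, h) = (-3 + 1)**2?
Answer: -395709/2299769 ≈ -0.17206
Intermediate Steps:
r = 116444 (r = 4*(6684 + 22427) = 4*29111 = 116444)
N(Q, h) = 4 (N(Q, h) = (-2)**2 = 4)
o(J, A) = 4
b(q, H) = H + q
-14140/r + o(129, 122)/b(-121, 42) = -14140/116444 + 4/(42 - 121) = -14140*1/116444 + 4/(-79) = -3535/29111 + 4*(-1/79) = -3535/29111 - 4/79 = -395709/2299769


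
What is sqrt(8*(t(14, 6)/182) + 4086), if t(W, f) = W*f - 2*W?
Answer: 5*sqrt(27638)/13 ≈ 63.941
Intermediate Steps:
t(W, f) = -2*W + W*f
sqrt(8*(t(14, 6)/182) + 4086) = sqrt(8*((14*(-2 + 6))/182) + 4086) = sqrt(8*((14*4)*(1/182)) + 4086) = sqrt(8*(56*(1/182)) + 4086) = sqrt(8*(4/13) + 4086) = sqrt(32/13 + 4086) = sqrt(53150/13) = 5*sqrt(27638)/13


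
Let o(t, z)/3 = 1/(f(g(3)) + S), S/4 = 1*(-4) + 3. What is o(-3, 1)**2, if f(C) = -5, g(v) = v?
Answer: 1/9 ≈ 0.11111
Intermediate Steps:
S = -4 (S = 4*(1*(-4) + 3) = 4*(-4 + 3) = 4*(-1) = -4)
o(t, z) = -1/3 (o(t, z) = 3/(-5 - 4) = 3/(-9) = 3*(-1/9) = -1/3)
o(-3, 1)**2 = (-1/3)**2 = 1/9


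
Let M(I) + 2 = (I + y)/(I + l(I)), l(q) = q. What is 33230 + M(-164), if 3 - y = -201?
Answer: 1362343/41 ≈ 33228.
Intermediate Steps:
y = 204 (y = 3 - 1*(-201) = 3 + 201 = 204)
M(I) = -2 + (204 + I)/(2*I) (M(I) = -2 + (I + 204)/(I + I) = -2 + (204 + I)/((2*I)) = -2 + (204 + I)*(1/(2*I)) = -2 + (204 + I)/(2*I))
33230 + M(-164) = 33230 + (-3/2 + 102/(-164)) = 33230 + (-3/2 + 102*(-1/164)) = 33230 + (-3/2 - 51/82) = 33230 - 87/41 = 1362343/41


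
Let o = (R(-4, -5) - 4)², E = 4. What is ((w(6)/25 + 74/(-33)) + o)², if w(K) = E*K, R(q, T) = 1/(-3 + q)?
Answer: 412142172289/1634180625 ≈ 252.20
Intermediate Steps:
w(K) = 4*K
o = 841/49 (o = (1/(-3 - 4) - 4)² = (1/(-7) - 4)² = (-⅐ - 4)² = (-29/7)² = 841/49 ≈ 17.163)
((w(6)/25 + 74/(-33)) + o)² = (((4*6)/25 + 74/(-33)) + 841/49)² = ((24*(1/25) + 74*(-1/33)) + 841/49)² = ((24/25 - 74/33) + 841/49)² = (-1058/825 + 841/49)² = (641983/40425)² = 412142172289/1634180625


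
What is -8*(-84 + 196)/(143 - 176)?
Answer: 896/33 ≈ 27.152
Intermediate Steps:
-8*(-84 + 196)/(143 - 176) = -896/(-33) = -896*(-1)/33 = -8*(-112/33) = 896/33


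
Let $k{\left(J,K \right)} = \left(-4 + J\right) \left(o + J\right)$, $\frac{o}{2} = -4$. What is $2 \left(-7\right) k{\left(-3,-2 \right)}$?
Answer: $-1078$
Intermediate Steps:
$o = -8$ ($o = 2 \left(-4\right) = -8$)
$k{\left(J,K \right)} = \left(-8 + J\right) \left(-4 + J\right)$ ($k{\left(J,K \right)} = \left(-4 + J\right) \left(-8 + J\right) = \left(-8 + J\right) \left(-4 + J\right)$)
$2 \left(-7\right) k{\left(-3,-2 \right)} = 2 \left(-7\right) \left(32 + \left(-3\right)^{2} - -36\right) = - 14 \left(32 + 9 + 36\right) = \left(-14\right) 77 = -1078$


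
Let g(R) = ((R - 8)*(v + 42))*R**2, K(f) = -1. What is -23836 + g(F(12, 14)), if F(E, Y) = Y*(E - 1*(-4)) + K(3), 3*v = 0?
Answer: 449029034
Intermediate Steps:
v = 0 (v = (1/3)*0 = 0)
F(E, Y) = -1 + Y*(4 + E) (F(E, Y) = Y*(E - 1*(-4)) - 1 = Y*(E + 4) - 1 = Y*(4 + E) - 1 = -1 + Y*(4 + E))
g(R) = R**2*(-336 + 42*R) (g(R) = ((R - 8)*(0 + 42))*R**2 = ((-8 + R)*42)*R**2 = (-336 + 42*R)*R**2 = R**2*(-336 + 42*R))
-23836 + g(F(12, 14)) = -23836 + 42*(-1 + 4*14 + 12*14)**2*(-8 + (-1 + 4*14 + 12*14)) = -23836 + 42*(-1 + 56 + 168)**2*(-8 + (-1 + 56 + 168)) = -23836 + 42*223**2*(-8 + 223) = -23836 + 42*49729*215 = -23836 + 449052870 = 449029034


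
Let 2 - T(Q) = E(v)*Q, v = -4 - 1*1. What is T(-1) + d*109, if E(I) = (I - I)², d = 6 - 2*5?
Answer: -434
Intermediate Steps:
d = -4 (d = 6 - 10 = -4)
v = -5 (v = -4 - 1 = -5)
E(I) = 0 (E(I) = 0² = 0)
T(Q) = 2 (T(Q) = 2 - 0*Q = 2 - 1*0 = 2 + 0 = 2)
T(-1) + d*109 = 2 - 4*109 = 2 - 436 = -434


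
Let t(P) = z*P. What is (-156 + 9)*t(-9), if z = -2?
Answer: -2646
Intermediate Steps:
t(P) = -2*P
(-156 + 9)*t(-9) = (-156 + 9)*(-2*(-9)) = -147*18 = -2646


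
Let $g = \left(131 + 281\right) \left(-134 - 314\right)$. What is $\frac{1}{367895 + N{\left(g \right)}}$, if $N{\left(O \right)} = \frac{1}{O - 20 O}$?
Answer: $\frac{3506944}{1290187162881} \approx 2.7182 \cdot 10^{-6}$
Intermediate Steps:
$g = -184576$ ($g = 412 \left(-448\right) = -184576$)
$N{\left(O \right)} = - \frac{1}{19 O}$ ($N{\left(O \right)} = \frac{1}{\left(-19\right) O} = - \frac{1}{19 O}$)
$\frac{1}{367895 + N{\left(g \right)}} = \frac{1}{367895 - \frac{1}{19 \left(-184576\right)}} = \frac{1}{367895 - - \frac{1}{3506944}} = \frac{1}{367895 + \frac{1}{3506944}} = \frac{1}{\frac{1290187162881}{3506944}} = \frac{3506944}{1290187162881}$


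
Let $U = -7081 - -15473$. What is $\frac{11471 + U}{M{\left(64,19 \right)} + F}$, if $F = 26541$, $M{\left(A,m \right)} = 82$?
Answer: $\frac{19863}{26623} \approx 0.74608$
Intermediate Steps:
$U = 8392$ ($U = -7081 + 15473 = 8392$)
$\frac{11471 + U}{M{\left(64,19 \right)} + F} = \frac{11471 + 8392}{82 + 26541} = \frac{19863}{26623}$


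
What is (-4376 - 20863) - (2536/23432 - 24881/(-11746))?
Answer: -868400014057/34404034 ≈ -25241.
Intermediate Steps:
(-4376 - 20863) - (2536/23432 - 24881/(-11746)) = -25239 - (2536*(1/23432) - 24881*(-1/11746)) = -25239 - (317/2929 + 24881/11746) = -25239 - 1*76599931/34404034 = -25239 - 76599931/34404034 = -868400014057/34404034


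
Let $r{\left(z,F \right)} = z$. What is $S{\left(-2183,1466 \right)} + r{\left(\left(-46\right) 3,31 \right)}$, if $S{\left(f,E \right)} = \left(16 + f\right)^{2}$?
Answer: $4695751$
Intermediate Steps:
$S{\left(-2183,1466 \right)} + r{\left(\left(-46\right) 3,31 \right)} = \left(16 - 2183\right)^{2} - 138 = \left(-2167\right)^{2} - 138 = 4695889 - 138 = 4695751$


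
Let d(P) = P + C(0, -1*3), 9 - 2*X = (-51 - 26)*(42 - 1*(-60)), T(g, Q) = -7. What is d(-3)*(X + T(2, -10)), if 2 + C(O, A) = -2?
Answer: -54943/2 ≈ -27472.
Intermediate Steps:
C(O, A) = -4 (C(O, A) = -2 - 2 = -4)
X = 7863/2 (X = 9/2 - (-51 - 26)*(42 - 1*(-60))/2 = 9/2 - (-77)*(42 + 60)/2 = 9/2 - (-77)*102/2 = 9/2 - ½*(-7854) = 9/2 + 3927 = 7863/2 ≈ 3931.5)
d(P) = -4 + P (d(P) = P - 4 = -4 + P)
d(-3)*(X + T(2, -10)) = (-4 - 3)*(7863/2 - 7) = -7*7849/2 = -54943/2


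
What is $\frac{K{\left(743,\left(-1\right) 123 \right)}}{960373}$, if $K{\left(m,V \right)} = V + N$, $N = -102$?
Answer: $- \frac{225}{960373} \approx -0.00023428$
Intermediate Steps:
$K{\left(m,V \right)} = -102 + V$ ($K{\left(m,V \right)} = V - 102 = -102 + V$)
$\frac{K{\left(743,\left(-1\right) 123 \right)}}{960373} = \frac{-102 - 123}{960373} = \left(-102 - 123\right) \frac{1}{960373} = \left(-225\right) \frac{1}{960373} = - \frac{225}{960373}$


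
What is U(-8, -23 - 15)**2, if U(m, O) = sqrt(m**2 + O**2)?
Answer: 1508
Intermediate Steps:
U(m, O) = sqrt(O**2 + m**2)
U(-8, -23 - 15)**2 = (sqrt((-23 - 15)**2 + (-8)**2))**2 = (sqrt((-38)**2 + 64))**2 = (sqrt(1444 + 64))**2 = (sqrt(1508))**2 = (2*sqrt(377))**2 = 1508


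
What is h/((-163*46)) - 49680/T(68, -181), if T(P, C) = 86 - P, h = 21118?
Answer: -10357799/3749 ≈ -2762.8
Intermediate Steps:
h/((-163*46)) - 49680/T(68, -181) = 21118/((-163*46)) - 49680/(86 - 1*68) = 21118/(-7498) - 49680/(86 - 68) = 21118*(-1/7498) - 49680/18 = -10559/3749 - 49680*1/18 = -10559/3749 - 2760 = -10357799/3749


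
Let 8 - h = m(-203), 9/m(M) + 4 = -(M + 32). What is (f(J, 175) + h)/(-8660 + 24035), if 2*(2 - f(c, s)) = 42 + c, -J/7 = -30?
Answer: -19381/2567625 ≈ -0.0075482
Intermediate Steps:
m(M) = 9/(-36 - M) (m(M) = 9/(-4 - (M + 32)) = 9/(-4 - (32 + M)) = 9/(-4 + (-32 - M)) = 9/(-36 - M))
J = 210 (J = -7*(-30) = 210)
f(c, s) = -19 - c/2 (f(c, s) = 2 - (42 + c)/2 = 2 + (-21 - c/2) = -19 - c/2)
h = 1327/167 (h = 8 - (-9)/(36 - 203) = 8 - (-9)/(-167) = 8 - (-9)*(-1)/167 = 8 - 1*9/167 = 8 - 9/167 = 1327/167 ≈ 7.9461)
(f(J, 175) + h)/(-8660 + 24035) = ((-19 - ½*210) + 1327/167)/(-8660 + 24035) = ((-19 - 105) + 1327/167)/15375 = (-124 + 1327/167)*(1/15375) = -19381/167*1/15375 = -19381/2567625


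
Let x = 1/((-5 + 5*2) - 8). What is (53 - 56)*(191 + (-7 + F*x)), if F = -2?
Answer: -554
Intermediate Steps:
x = -1/3 (x = 1/((-5 + 10) - 8) = 1/(5 - 8) = 1/(-3) = -1/3 ≈ -0.33333)
(53 - 56)*(191 + (-7 + F*x)) = (53 - 56)*(191 + (-7 - 2*(-1/3))) = -3*(191 + (-7 + 2/3)) = -3*(191 - 19/3) = -3*554/3 = -554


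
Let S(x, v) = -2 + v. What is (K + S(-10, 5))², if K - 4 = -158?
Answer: 22801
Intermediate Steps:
K = -154 (K = 4 - 158 = -154)
(K + S(-10, 5))² = (-154 + (-2 + 5))² = (-154 + 3)² = (-151)² = 22801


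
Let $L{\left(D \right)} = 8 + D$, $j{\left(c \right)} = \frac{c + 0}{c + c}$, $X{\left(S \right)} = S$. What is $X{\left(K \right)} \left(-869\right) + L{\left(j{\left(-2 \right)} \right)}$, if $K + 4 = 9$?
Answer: $- \frac{8673}{2} \approx -4336.5$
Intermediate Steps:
$K = 5$ ($K = -4 + 9 = 5$)
$j{\left(c \right)} = \frac{1}{2}$ ($j{\left(c \right)} = \frac{c}{2 c} = c \frac{1}{2 c} = \frac{1}{2}$)
$X{\left(K \right)} \left(-869\right) + L{\left(j{\left(-2 \right)} \right)} = 5 \left(-869\right) + \left(8 + \frac{1}{2}\right) = -4345 + \frac{17}{2} = - \frac{8673}{2}$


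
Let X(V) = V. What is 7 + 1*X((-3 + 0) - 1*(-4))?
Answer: 8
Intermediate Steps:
7 + 1*X((-3 + 0) - 1*(-4)) = 7 + 1*((-3 + 0) - 1*(-4)) = 7 + 1*(-3 + 4) = 7 + 1*1 = 7 + 1 = 8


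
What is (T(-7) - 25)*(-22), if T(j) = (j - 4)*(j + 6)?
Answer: 308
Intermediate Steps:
T(j) = (-4 + j)*(6 + j)
(T(-7) - 25)*(-22) = ((-24 + (-7)² + 2*(-7)) - 25)*(-22) = ((-24 + 49 - 14) - 25)*(-22) = (11 - 25)*(-22) = -14*(-22) = 308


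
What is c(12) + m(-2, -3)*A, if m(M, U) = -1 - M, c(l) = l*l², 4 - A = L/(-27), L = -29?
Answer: 46735/27 ≈ 1730.9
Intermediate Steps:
A = 79/27 (A = 4 - (-29)/(-27) = 4 - (-29)*(-1)/27 = 4 - 1*29/27 = 4 - 29/27 = 79/27 ≈ 2.9259)
c(l) = l³
c(12) + m(-2, -3)*A = 12³ + (-1 - 1*(-2))*(79/27) = 1728 + (-1 + 2)*(79/27) = 1728 + 1*(79/27) = 1728 + 79/27 = 46735/27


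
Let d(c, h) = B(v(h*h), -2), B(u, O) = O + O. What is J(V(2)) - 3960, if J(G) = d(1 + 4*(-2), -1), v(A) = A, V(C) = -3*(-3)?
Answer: -3964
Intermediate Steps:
V(C) = 9
B(u, O) = 2*O
d(c, h) = -4 (d(c, h) = 2*(-2) = -4)
J(G) = -4
J(V(2)) - 3960 = -4 - 3960 = -3964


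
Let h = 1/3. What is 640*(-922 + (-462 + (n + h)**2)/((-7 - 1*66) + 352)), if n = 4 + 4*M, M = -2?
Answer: -1484274560/2511 ≈ -5.9111e+5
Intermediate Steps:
n = -4 (n = 4 + 4*(-2) = 4 - 8 = -4)
h = 1/3 ≈ 0.33333
640*(-922 + (-462 + (n + h)**2)/((-7 - 1*66) + 352)) = 640*(-922 + (-462 + (-4 + 1/3)**2)/((-7 - 1*66) + 352)) = 640*(-922 + (-462 + (-11/3)**2)/((-7 - 66) + 352)) = 640*(-922 + (-462 + 121/9)/(-73 + 352)) = 640*(-922 - 4037/9/279) = 640*(-922 - 4037/9*1/279) = 640*(-922 - 4037/2511) = 640*(-2319179/2511) = -1484274560/2511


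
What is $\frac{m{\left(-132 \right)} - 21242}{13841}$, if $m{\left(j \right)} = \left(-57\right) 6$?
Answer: $- \frac{21584}{13841} \approx -1.5594$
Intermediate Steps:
$m{\left(j \right)} = -342$
$\frac{m{\left(-132 \right)} - 21242}{13841} = \frac{-342 - 21242}{13841} = \left(-21584\right) \frac{1}{13841} = - \frac{21584}{13841}$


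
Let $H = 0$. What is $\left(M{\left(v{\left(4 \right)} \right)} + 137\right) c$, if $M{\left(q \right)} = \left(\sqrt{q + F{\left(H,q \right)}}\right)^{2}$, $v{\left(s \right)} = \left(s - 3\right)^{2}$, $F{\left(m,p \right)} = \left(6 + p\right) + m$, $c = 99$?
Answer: $14355$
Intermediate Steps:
$F{\left(m,p \right)} = 6 + m + p$
$v{\left(s \right)} = \left(-3 + s\right)^{2}$
$M{\left(q \right)} = 6 + 2 q$ ($M{\left(q \right)} = \left(\sqrt{q + \left(6 + 0 + q\right)}\right)^{2} = \left(\sqrt{q + \left(6 + q\right)}\right)^{2} = \left(\sqrt{6 + 2 q}\right)^{2} = 6 + 2 q$)
$\left(M{\left(v{\left(4 \right)} \right)} + 137\right) c = \left(\left(6 + 2 \left(-3 + 4\right)^{2}\right) + 137\right) 99 = \left(\left(6 + 2 \cdot 1^{2}\right) + 137\right) 99 = \left(\left(6 + 2 \cdot 1\right) + 137\right) 99 = \left(\left(6 + 2\right) + 137\right) 99 = \left(8 + 137\right) 99 = 145 \cdot 99 = 14355$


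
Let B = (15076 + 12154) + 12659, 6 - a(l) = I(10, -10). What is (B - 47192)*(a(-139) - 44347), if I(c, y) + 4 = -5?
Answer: 323756596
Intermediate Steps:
I(c, y) = -9 (I(c, y) = -4 - 5 = -9)
a(l) = 15 (a(l) = 6 - 1*(-9) = 6 + 9 = 15)
B = 39889 (B = 27230 + 12659 = 39889)
(B - 47192)*(a(-139) - 44347) = (39889 - 47192)*(15 - 44347) = -7303*(-44332) = 323756596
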